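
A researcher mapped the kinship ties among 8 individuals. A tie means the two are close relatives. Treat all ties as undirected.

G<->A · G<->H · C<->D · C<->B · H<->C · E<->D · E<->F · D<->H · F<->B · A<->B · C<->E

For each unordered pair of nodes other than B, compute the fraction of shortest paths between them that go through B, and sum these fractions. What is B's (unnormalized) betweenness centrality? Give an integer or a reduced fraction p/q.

Pairs whose geodesics pass through B — A–D: 1/2; A–C: 1; A–E: 2/2; A–F: 1; G–F: 1; H–F: 1/3; C–F: 1/2.
All other pairs contribute 0.
Summing the contributions gives betweenness(B) = 16/3.

16/3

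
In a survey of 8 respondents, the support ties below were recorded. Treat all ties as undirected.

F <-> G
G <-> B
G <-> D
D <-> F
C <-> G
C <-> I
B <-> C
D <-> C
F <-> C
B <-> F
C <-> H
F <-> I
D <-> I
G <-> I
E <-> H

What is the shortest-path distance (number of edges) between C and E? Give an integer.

2

One shortest route is C – H – E, which uses 2 edges, and C and E are not directly tied, so nothing shorter exists. So d(C,E) = 2.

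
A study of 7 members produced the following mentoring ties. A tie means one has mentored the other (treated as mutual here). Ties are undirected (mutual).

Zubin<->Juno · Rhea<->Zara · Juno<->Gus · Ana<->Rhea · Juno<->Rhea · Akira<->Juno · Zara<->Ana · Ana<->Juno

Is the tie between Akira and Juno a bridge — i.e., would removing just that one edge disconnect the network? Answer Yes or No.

Yes

Without the Akira–Juno edge there is no alternate route between Akira and Juno, so the network disconnects. It is a bridge.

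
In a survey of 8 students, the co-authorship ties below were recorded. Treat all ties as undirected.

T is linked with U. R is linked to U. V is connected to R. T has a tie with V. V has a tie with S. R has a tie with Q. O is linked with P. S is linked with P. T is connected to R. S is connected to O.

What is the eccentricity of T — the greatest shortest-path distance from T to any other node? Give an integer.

3

Distances from T: O:3, P:3, Q:2, R:1, S:2, U:1, V:1.
The largest is 3 (to O and P), so the eccentricity of T is 3.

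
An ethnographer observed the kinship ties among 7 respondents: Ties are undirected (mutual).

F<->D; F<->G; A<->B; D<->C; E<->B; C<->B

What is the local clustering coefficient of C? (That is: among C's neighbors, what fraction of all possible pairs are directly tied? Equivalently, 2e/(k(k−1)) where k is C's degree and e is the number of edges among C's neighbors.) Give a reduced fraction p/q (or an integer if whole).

0

C's neighbors: B and D (k = 2).
Possible neighbor pairs: C(2,2) = 1. Edges among them: none → e = 0.
Clustering(C) = 0/1.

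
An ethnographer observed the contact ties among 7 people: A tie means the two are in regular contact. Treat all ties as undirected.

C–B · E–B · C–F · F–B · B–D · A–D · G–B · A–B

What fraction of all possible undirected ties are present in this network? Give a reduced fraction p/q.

There are 8 edges and 7 nodes, so the maximum possible is C(7,2) = 21.
Density = 8/21.

8/21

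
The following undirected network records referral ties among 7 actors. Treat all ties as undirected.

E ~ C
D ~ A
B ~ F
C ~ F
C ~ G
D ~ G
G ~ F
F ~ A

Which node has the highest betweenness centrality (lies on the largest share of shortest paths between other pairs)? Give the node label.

F

Unnormalized betweenness of each node: A:1, B:0, C:5, D:1/2, E:0, F:15/2, G:3.
F has the largest value, 15/2, making it the main broker — the node through which the most shortest paths run.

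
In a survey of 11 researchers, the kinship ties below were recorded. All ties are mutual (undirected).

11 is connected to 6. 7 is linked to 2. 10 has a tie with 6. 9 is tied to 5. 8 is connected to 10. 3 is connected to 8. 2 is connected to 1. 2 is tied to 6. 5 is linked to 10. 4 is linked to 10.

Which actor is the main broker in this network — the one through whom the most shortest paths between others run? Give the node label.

Unnormalized betweenness of each node: 1:0, 2:17, 3:0, 4:0, 5:9, 6:27, 7:0, 8:9, 9:0, 10:33, 11:0.
10 has the largest value, 33, making it the main broker — the node through which the most shortest paths run.

10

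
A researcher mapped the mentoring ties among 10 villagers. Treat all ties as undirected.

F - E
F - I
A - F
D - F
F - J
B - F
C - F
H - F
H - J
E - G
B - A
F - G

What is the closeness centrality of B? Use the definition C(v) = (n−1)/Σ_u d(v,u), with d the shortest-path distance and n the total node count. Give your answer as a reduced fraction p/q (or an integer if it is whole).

9/16

Distances from B: A:1, C:2, D:2, E:2, F:1, G:2, H:2, I:2, J:2. Sum = 16.
n = 10, so closeness = 9/16.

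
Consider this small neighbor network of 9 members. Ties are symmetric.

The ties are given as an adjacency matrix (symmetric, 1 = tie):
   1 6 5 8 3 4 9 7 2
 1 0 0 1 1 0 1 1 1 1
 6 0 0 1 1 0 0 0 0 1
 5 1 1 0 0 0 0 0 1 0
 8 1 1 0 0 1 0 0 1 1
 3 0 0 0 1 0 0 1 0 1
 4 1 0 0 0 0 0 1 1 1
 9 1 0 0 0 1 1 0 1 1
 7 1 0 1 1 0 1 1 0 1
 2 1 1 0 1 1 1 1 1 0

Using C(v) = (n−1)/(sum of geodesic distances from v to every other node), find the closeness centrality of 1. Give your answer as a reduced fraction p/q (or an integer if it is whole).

4/5

Distances from 1: 2:1, 3:2, 4:1, 5:1, 6:2, 7:1, 8:1, 9:1. Sum = 10.
n = 9, so closeness = 8/10 = 4/5.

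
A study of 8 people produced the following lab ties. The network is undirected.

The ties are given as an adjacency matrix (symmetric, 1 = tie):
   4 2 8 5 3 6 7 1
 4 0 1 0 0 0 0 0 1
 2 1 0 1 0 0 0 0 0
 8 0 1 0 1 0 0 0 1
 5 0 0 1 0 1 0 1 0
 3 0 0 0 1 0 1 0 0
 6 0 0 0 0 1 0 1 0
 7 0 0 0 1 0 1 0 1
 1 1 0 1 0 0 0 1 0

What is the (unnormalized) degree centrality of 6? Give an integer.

2

6 is directly tied to 3 and 7. That is 2 neighbors, so the degree of 6 is 2.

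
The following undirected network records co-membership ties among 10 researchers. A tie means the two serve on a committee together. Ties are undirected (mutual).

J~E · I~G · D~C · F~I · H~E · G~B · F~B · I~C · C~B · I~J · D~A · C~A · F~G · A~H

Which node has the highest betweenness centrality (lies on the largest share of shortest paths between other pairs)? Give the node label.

Unnormalized betweenness of each node: A:79/12, B:11/3, C:27/2, D:0, E:8/3, F:11/12, G:11/12, H:13/4, I:157/12, J:65/12.
C has the largest value, 27/2, making it the main broker — the node through which the most shortest paths run.

C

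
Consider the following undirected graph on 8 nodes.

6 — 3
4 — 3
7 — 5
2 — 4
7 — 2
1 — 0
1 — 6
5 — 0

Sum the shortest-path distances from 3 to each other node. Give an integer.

Distances from 3: 0:3, 1:2, 2:2, 4:1, 5:4, 6:1, 7:3.
Sum = 3 + 2 + 2 + 1 + 4 + 1 + 3 = 16.

16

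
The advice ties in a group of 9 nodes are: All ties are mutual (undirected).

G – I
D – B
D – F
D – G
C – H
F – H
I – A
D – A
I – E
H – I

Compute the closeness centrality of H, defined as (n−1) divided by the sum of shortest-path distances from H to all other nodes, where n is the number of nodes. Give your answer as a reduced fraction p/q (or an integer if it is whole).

4/7

Distances from H: A:2, B:3, C:1, D:2, E:2, F:1, G:2, I:1. Sum = 14.
n = 9, so closeness = 8/14 = 4/7.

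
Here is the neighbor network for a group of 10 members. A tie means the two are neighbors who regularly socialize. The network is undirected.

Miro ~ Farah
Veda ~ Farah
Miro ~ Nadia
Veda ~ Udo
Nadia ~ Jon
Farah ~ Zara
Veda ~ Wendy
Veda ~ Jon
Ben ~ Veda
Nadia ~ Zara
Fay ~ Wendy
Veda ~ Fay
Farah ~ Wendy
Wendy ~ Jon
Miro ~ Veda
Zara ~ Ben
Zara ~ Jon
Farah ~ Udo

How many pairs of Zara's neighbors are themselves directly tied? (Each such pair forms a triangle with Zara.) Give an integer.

Zara's neighbors: Ben, Farah, Jon, and Nadia.
Neighbor pairs that are themselves tied: Zara–Jon–Nadia. Each forms one triangle with Zara, for 1 in total.

1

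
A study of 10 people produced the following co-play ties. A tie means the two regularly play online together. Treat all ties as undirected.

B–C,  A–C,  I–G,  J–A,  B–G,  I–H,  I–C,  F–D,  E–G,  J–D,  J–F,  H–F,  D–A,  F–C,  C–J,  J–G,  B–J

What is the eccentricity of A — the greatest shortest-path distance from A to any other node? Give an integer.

3

Distances from A: B:2, C:1, D:1, E:3, F:2, G:2, H:3, I:2, J:1.
The largest is 3 (to H and E), so the eccentricity of A is 3.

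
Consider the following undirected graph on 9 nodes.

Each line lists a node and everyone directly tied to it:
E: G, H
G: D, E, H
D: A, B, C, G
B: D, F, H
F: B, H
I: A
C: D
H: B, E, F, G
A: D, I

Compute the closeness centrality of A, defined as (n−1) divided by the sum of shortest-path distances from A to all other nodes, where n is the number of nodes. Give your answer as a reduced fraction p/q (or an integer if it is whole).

8/17

Distances from A: B:2, C:2, D:1, E:3, F:3, G:2, H:3, I:1. Sum = 17.
n = 9, so closeness = 8/17.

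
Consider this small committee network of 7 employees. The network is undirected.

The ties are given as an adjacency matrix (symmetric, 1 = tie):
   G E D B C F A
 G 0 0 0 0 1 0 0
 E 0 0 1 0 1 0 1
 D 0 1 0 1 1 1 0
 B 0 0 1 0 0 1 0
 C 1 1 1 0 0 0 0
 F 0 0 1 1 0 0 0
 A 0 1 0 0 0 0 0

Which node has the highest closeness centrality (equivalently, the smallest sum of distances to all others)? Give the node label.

D

Farness (sum of distances to all others) for each node — A:14, B:12, C:9, D:8, E:9, F:12, G:14.
The smallest farness is 8, for D, so D has the highest closeness.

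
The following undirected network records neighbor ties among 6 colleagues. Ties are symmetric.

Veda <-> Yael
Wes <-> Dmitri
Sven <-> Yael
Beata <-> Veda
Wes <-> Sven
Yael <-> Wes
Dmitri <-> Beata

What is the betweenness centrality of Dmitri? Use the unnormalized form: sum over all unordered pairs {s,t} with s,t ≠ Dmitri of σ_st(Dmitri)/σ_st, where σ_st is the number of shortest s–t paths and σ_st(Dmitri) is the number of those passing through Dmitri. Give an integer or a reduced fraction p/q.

Pairs whose geodesics pass through Dmitri — Wes–Beata: 1; Beata–Sven: 1/2.
All other pairs contribute 0.
Summing the contributions gives betweenness(Dmitri) = 3/2.

3/2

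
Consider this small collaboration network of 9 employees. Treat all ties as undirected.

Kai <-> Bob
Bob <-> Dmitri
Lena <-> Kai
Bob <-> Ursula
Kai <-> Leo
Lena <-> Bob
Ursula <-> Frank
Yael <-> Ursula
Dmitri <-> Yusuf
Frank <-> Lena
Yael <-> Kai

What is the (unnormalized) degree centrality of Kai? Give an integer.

4

Kai is directly tied to Bob, Lena, Leo, and Yael. That is 4 neighbors, so the degree of Kai is 4.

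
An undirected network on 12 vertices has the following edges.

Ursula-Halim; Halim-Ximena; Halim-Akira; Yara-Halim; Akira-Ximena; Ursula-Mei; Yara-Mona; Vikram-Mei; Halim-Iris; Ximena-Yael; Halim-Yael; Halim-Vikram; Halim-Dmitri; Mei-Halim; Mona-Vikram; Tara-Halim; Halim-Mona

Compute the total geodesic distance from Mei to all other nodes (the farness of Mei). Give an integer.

19

Distances from Mei: Akira:2, Dmitri:2, Halim:1, Iris:2, Mona:2, Tara:2, Ursula:1, Vikram:1, Ximena:2, Yael:2, Yara:2.
Sum = 2 + 2 + 1 + 2 + 2 + 2 + 1 + 1 + 2 + 2 + 2 = 19.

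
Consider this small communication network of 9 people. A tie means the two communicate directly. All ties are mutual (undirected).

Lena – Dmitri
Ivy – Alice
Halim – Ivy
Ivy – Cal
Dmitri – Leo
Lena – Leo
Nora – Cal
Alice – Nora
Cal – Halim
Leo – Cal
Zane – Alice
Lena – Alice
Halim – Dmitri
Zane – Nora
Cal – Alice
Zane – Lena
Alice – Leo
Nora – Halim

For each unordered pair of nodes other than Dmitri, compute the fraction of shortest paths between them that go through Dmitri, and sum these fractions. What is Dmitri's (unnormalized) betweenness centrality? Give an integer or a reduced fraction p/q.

3/2

Pairs whose geodesics pass through Dmitri — Leo–Halim: 1/2; Halim–Lena: 1.
All other pairs contribute 0.
Summing the contributions gives betweenness(Dmitri) = 3/2.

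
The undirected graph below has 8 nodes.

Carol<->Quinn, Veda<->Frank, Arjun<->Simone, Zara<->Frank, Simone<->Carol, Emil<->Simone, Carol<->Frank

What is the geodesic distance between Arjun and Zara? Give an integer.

One shortest route is Arjun – Simone – Carol – Frank – Zara, which uses 4 edges, and at distance 3 from Arjun we only reach {Frank, Quinn}, which does not include Zara. So d(Arjun,Zara) = 4.

4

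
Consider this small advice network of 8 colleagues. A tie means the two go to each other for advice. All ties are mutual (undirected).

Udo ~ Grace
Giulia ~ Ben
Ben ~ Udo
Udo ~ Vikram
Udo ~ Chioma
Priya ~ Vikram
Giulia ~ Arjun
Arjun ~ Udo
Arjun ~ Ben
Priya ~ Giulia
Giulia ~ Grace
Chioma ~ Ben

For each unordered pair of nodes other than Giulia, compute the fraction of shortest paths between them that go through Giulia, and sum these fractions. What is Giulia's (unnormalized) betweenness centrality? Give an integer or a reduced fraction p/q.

9/2

Pairs whose geodesics pass through Giulia — Grace–Ben: 1/2; Grace–Arjun: 1/2; Grace–Priya: 1; Chioma–Priya: 1/2; Ben–Priya: 1; Arjun–Priya: 1.
All other pairs contribute 0.
Summing the contributions gives betweenness(Giulia) = 9/2.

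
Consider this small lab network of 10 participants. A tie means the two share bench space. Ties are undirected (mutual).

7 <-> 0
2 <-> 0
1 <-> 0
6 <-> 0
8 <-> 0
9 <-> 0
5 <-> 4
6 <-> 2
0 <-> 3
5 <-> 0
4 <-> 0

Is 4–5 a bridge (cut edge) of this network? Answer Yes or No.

No

Even without that edge, 4 still reaches 5 via 4 – 0 – 5, so the network stays connected. Not a bridge.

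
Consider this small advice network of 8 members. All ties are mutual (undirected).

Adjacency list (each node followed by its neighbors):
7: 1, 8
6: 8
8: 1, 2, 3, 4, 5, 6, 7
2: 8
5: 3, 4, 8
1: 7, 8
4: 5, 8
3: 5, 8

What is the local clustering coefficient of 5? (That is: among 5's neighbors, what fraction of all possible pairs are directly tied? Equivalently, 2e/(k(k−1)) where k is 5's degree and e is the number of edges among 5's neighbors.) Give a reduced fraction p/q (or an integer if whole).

5's neighbors: 3, 4, and 8 (k = 3).
Possible neighbor pairs: C(3,2) = 3. Edges among them: 3–8, 4–8 → e = 2.
Clustering(5) = 2/3.

2/3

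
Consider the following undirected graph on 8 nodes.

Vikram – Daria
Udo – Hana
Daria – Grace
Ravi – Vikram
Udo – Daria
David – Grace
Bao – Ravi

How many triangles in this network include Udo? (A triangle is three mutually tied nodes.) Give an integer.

Udo's neighbors are Daria and Hana, but none of them are tied to each other, so no triangle contains Udo.

0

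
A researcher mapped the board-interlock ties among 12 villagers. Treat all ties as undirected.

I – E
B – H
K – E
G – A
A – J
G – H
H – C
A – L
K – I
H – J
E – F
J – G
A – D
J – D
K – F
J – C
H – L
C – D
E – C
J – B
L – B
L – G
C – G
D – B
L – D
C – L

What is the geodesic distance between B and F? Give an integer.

4

One shortest route is B – J – C – E – F, which uses 4 edges, and at distance 3 from B we only reach {E}, which does not include F. So d(B,F) = 4.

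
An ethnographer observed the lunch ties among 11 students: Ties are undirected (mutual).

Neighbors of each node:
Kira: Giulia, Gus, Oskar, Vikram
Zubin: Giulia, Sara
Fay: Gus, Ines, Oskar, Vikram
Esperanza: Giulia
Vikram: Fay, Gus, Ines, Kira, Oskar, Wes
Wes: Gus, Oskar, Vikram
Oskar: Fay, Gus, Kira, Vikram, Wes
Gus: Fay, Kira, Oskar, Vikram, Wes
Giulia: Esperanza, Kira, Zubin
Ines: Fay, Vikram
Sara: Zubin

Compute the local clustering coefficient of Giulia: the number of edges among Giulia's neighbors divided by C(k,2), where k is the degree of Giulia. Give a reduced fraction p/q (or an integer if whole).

0

Giulia's neighbors: Esperanza, Kira, and Zubin (k = 3).
Possible neighbor pairs: C(3,2) = 3. Edges among them: none → e = 0.
Clustering(Giulia) = 0/3 = 0.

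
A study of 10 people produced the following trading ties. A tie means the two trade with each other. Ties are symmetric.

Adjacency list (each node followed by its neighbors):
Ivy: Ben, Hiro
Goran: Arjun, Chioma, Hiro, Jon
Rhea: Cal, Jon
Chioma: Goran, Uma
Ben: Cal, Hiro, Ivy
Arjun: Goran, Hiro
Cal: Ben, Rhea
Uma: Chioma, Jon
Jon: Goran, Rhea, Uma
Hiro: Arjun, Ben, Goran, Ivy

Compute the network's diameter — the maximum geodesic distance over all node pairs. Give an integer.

Eccentricity of each node (its greatest distance to any other): Arjun:3, Ben:4, Cal:4, Chioma:4, Goran:3, Hiro:3, Ivy:4, Jon:3, Rhea:3, Uma:4.
The maximum eccentricity is 4, realized for instance by the pair Uma–Ben via Uma – Jon – Rhea – Cal – Ben. So the diameter is 4.

4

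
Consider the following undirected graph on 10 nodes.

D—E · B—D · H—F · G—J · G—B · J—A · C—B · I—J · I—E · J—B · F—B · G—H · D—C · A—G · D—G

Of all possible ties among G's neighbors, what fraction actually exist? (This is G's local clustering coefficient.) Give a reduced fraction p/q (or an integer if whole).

G's neighbors: A, B, D, H, and J (k = 5).
Possible neighbor pairs: C(5,2) = 10. Edges among them: A–J, B–D, B–J → e = 3.
Clustering(G) = 3/10.

3/10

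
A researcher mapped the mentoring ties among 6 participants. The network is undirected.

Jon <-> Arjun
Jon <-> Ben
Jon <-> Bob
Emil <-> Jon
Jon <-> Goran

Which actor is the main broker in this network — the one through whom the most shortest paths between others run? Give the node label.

Unnormalized betweenness of each node: Arjun:0, Ben:0, Bob:0, Emil:0, Goran:0, Jon:10.
Jon has the largest value, 10, making it the main broker — the node through which the most shortest paths run.

Jon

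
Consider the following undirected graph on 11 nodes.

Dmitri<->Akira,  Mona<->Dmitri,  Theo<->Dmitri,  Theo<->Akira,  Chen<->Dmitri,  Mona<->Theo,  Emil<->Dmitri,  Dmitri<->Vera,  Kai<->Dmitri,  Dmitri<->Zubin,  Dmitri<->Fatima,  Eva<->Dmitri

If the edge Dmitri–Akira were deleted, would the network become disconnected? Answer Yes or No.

No

Even without that edge, Dmitri still reaches Akira via Dmitri – Theo – Akira, so the network stays connected. Not a bridge.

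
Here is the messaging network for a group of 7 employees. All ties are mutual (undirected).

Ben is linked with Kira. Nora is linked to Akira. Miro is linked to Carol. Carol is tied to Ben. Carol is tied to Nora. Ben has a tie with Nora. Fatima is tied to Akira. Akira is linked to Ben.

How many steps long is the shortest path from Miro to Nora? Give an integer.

One shortest route is Miro – Carol – Nora, which uses 2 edges, and Miro and Nora are not directly tied, so nothing shorter exists. So d(Miro,Nora) = 2.

2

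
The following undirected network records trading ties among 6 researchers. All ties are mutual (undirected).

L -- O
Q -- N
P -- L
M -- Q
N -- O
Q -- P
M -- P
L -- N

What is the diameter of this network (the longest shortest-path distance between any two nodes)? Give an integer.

Eccentricity of each node (its greatest distance to any other): L:2, M:3, N:2, O:3, P:2, Q:2.
The maximum eccentricity is 3, realized for instance by the pair M–O via M – Q – N – O. So the diameter is 3.

3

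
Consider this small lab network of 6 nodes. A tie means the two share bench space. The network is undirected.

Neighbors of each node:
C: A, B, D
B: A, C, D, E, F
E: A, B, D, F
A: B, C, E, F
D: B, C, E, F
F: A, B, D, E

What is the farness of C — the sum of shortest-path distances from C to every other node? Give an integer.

Distances from C: A:1, B:1, D:1, E:2, F:2.
Sum = 1 + 1 + 1 + 2 + 2 = 7.

7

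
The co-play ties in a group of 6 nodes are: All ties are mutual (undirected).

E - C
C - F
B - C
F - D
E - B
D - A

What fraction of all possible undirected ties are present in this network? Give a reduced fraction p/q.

2/5

There are 6 edges and 6 nodes, so the maximum possible is C(6,2) = 15.
Density = 6/15 = 2/5.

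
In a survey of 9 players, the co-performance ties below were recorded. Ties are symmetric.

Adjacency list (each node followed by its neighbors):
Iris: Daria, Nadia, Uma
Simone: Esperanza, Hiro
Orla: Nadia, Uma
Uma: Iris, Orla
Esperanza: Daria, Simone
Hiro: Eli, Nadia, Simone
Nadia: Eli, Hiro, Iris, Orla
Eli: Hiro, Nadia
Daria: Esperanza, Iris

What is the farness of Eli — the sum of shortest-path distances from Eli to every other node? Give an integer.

Distances from Eli: Daria:3, Esperanza:3, Hiro:1, Iris:2, Nadia:1, Orla:2, Simone:2, Uma:3.
Sum = 3 + 3 + 1 + 2 + 1 + 2 + 2 + 3 = 17.

17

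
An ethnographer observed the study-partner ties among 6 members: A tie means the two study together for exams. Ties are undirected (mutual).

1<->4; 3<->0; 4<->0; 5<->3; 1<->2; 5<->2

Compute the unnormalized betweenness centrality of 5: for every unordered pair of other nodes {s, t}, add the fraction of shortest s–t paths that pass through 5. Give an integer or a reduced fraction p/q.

Pairs whose geodesics pass through 5 — 3–2: 1; 3–1: 1/2; 2–0: 1/2.
All other pairs contribute 0.
Summing the contributions gives betweenness(5) = 2.

2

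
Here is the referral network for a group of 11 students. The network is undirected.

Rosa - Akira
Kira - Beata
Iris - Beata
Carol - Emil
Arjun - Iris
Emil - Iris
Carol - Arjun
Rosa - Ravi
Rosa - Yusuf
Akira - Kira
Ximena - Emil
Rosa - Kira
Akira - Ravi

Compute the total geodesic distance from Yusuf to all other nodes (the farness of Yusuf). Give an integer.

Distances from Yusuf: Akira:2, Arjun:5, Beata:3, Carol:6, Emil:5, Iris:4, Kira:2, Ravi:2, Rosa:1, Ximena:6.
Sum = 2 + 5 + 3 + 6 + 5 + 4 + 2 + 2 + 1 + 6 = 36.

36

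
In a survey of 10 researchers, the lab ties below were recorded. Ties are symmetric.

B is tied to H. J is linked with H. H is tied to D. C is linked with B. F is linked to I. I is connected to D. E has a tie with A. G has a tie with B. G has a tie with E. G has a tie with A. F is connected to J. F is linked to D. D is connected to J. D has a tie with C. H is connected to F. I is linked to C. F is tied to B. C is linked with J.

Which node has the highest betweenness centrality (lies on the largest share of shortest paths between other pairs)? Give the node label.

B

Unnormalized betweenness of each node: A:0, B:223/12, C:5, D:17/12, E:0, F:11/2, G:14, H:8/3, I:1/4, J:7/12.
B has the largest value, 223/12, making it the main broker — the node through which the most shortest paths run.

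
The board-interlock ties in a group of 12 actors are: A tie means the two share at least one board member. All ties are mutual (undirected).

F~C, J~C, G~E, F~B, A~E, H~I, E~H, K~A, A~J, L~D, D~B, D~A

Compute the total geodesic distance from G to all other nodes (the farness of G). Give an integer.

Distances from G: A:2, B:4, C:4, D:3, E:1, F:5, H:2, I:3, J:3, K:3, L:4.
Sum = 2 + 4 + 4 + 3 + 1 + 5 + 2 + 3 + 3 + 3 + 4 = 34.

34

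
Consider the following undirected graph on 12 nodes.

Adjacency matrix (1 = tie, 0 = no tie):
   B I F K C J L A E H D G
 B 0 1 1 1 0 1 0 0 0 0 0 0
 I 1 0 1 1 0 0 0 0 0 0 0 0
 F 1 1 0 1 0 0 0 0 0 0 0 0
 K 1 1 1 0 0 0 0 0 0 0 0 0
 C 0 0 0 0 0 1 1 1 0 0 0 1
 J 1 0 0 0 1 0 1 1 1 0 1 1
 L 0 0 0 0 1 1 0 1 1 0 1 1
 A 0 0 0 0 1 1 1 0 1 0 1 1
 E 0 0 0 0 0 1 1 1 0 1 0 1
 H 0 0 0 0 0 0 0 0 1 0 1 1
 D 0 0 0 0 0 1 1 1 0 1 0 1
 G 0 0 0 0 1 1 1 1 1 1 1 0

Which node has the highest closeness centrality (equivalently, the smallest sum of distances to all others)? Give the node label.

J

Farness (sum of distances to all others) for each node — A:19, B:19, C:21, D:20, E:20, F:27, G:18, H:26, I:27, J:15, K:27, L:19.
The smallest farness is 15, for J, so J has the highest closeness.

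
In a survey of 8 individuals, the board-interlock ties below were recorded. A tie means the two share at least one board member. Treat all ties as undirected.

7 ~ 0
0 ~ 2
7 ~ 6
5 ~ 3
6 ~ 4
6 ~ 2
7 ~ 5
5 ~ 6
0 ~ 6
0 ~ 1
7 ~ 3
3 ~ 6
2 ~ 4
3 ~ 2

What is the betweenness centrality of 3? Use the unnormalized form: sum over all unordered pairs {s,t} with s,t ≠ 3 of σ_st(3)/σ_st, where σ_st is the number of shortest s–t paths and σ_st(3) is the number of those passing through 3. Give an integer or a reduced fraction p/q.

Pairs whose geodesics pass through 3 — 2–5: 1/2; 2–7: 1/3.
All other pairs contribute 0.
Summing the contributions gives betweenness(3) = 5/6.

5/6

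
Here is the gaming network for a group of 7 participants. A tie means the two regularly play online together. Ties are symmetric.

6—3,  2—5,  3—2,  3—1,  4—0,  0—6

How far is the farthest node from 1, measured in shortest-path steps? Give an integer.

Distances from 1: 0:3, 2:2, 3:1, 4:4, 5:3, 6:2.
The largest is 4 (to 4), so the eccentricity of 1 is 4.

4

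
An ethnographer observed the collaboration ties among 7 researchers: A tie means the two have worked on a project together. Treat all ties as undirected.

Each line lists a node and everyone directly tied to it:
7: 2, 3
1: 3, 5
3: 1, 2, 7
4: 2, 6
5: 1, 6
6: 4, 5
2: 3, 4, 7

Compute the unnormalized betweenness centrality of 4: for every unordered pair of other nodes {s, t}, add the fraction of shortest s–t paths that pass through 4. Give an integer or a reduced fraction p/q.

Pairs whose geodesics pass through 4 — 5–2: 1/2; 6–2: 1; 6–7: 1; 6–3: 1/2.
All other pairs contribute 0.
Summing the contributions gives betweenness(4) = 3.

3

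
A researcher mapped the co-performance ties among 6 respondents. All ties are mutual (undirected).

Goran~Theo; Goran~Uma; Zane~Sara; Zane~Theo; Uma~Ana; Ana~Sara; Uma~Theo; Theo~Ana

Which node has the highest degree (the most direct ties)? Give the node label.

Degrees — Ana:3, Goran:2, Sara:2, Theo:4, Uma:3, Zane:2.
The maximum is 4, attained only by Theo.

Theo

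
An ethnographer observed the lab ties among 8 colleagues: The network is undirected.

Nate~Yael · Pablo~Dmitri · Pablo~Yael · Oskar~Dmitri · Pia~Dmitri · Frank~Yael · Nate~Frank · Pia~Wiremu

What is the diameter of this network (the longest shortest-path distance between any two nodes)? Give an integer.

5

Eccentricity of each node (its greatest distance to any other): Dmitri:3, Frank:5, Nate:5, Oskar:4, Pablo:3, Pia:4, Wiremu:5, Yael:4.
The maximum eccentricity is 5, realized for instance by the pair Wiremu–Nate via Wiremu – Pia – Dmitri – Pablo – Yael – Nate. So the diameter is 5.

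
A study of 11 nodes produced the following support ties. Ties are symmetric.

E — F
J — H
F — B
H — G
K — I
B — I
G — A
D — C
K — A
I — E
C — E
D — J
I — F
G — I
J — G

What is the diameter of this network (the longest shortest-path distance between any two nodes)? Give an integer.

Eccentricity of each node (its greatest distance to any other): A:4, B:4, C:4, D:4, E:3, F:3, G:3, H:3, I:3, J:3, K:4.
The maximum eccentricity is 4, realized for instance by the pair C–A via C – D – J – G – A. So the diameter is 4.

4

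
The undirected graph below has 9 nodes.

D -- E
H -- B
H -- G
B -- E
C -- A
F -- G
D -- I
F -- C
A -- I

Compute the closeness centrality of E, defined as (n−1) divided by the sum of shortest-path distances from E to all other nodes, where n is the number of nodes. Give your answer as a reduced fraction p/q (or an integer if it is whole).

2/5

Distances from E: A:3, B:1, C:4, D:1, F:4, G:3, H:2, I:2. Sum = 20.
n = 9, so closeness = 8/20 = 2/5.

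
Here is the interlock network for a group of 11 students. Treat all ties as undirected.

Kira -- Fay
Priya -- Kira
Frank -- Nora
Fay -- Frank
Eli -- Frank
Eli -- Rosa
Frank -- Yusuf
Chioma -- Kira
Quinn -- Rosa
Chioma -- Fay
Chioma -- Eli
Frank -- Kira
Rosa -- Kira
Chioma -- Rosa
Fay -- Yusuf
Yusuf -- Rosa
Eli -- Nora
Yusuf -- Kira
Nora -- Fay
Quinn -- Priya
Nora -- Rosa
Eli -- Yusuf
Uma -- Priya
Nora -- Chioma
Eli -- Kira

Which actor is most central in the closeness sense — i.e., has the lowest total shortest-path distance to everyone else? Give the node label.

Kira

Farness (sum of distances to all others) for each node — Chioma:16, Eli:15, Fay:17, Frank:17, Kira:13, Nora:18, Priya:18, Quinn:20, Rosa:15, Uma:27, Yusuf:16.
The smallest farness is 13, for Kira, so Kira has the highest closeness.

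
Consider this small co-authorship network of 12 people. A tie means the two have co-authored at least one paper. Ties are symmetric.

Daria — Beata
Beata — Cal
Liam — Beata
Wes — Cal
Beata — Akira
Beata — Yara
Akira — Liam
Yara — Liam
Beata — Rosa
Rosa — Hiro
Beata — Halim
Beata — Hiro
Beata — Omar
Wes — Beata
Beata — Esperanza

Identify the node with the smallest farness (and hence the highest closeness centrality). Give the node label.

Farness (sum of distances to all others) for each node — Akira:20, Beata:11, Cal:20, Daria:21, Esperanza:21, Halim:21, Hiro:20, Liam:19, Omar:21, Rosa:20, Wes:20, Yara:20.
The smallest farness is 11, for Beata, so Beata has the highest closeness.

Beata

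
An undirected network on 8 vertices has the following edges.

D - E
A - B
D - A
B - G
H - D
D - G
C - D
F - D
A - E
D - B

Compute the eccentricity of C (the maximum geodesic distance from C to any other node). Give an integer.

Distances from C: A:2, B:2, D:1, E:2, F:2, G:2, H:2.
The largest is 2 (to A, F, H, G, E, and B), so the eccentricity of C is 2.

2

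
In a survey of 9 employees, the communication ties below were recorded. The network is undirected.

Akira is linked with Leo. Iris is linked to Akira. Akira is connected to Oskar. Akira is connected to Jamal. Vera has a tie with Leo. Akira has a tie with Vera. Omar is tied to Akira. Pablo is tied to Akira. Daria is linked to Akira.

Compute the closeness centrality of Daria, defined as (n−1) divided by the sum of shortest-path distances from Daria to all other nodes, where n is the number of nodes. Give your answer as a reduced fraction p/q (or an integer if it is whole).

8/15

Distances from Daria: Akira:1, Iris:2, Jamal:2, Leo:2, Omar:2, Oskar:2, Pablo:2, Vera:2. Sum = 15.
n = 9, so closeness = 8/15.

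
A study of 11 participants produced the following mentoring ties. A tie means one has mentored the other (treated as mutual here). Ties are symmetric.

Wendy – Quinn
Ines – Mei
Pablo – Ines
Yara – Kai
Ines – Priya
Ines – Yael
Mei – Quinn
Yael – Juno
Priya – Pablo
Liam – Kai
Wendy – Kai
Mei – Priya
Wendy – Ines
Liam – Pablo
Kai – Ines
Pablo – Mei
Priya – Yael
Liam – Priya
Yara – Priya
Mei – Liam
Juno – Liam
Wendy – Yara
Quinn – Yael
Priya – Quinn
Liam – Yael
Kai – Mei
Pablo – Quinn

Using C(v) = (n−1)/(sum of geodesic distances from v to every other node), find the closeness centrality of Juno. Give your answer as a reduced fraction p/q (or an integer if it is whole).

1/2

Distances from Juno: Ines:2, Kai:2, Liam:1, Mei:2, Pablo:2, Priya:2, Quinn:2, Wendy:3, Yael:1, Yara:3. Sum = 20.
n = 11, so closeness = 10/20 = 1/2.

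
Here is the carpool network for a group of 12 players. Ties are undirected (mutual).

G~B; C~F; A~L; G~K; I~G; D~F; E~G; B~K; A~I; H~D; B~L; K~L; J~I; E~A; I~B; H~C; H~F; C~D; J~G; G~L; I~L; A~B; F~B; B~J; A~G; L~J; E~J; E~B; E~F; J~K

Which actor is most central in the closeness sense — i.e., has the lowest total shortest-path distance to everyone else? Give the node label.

Farness (sum of distances to all others) for each node — A:20, B:14, C:25, D:25, E:17, F:17, G:18, H:25, I:20, J:19, K:21, L:19.
The smallest farness is 14, for B, so B has the highest closeness.

B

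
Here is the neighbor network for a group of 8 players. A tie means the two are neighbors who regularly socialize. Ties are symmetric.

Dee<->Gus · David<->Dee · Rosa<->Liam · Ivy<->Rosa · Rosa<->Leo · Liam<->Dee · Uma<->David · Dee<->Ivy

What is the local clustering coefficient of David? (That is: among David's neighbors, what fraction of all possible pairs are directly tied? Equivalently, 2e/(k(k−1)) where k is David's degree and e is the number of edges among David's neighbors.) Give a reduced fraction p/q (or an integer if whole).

David's neighbors: Dee and Uma (k = 2).
Possible neighbor pairs: C(2,2) = 1. Edges among them: none → e = 0.
Clustering(David) = 0/1.

0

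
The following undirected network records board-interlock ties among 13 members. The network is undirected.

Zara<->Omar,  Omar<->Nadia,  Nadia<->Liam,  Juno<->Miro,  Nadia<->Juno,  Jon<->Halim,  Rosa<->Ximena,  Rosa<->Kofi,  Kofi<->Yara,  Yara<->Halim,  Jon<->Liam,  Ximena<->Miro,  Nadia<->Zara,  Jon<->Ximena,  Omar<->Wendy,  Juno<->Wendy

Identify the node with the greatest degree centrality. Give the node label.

Nadia

Degrees — Halim:2, Jon:3, Juno:3, Kofi:2, Liam:2, Miro:2, Nadia:4, Omar:3, Rosa:2, Wendy:2, Ximena:3, Yara:2, Zara:2.
The maximum is 4, attained only by Nadia.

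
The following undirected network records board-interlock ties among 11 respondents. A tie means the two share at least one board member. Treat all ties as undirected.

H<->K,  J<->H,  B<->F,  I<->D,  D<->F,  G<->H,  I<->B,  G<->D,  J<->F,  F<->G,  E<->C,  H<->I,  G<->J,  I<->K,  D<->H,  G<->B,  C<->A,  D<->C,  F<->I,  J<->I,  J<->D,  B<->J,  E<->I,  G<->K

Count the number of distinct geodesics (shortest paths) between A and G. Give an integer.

The shortest distance is 3, and the only length-3 path is A–C–D–G. So there is exactly 1 shortest path.

1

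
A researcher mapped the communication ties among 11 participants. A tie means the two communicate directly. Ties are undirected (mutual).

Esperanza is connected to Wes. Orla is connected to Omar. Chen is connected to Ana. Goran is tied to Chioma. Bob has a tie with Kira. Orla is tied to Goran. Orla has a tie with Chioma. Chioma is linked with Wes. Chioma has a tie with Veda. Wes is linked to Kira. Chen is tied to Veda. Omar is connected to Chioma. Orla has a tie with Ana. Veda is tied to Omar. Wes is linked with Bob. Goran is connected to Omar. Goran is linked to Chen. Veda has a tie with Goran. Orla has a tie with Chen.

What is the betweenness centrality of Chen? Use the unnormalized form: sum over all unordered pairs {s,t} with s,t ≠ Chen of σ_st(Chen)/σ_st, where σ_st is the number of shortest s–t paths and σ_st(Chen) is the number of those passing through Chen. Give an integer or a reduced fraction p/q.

Pairs whose geodesics pass through Chen — Veda–Ana: 1; Veda–Orla: 1/4; Ana–Goran: 1/2.
All other pairs contribute 0.
Summing the contributions gives betweenness(Chen) = 7/4.

7/4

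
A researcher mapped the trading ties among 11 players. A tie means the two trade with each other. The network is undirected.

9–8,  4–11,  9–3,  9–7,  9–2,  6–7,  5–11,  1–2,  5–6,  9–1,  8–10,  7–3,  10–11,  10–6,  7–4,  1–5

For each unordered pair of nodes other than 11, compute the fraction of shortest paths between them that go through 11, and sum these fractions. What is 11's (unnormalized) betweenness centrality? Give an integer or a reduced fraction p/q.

Pairs whose geodesics pass through 11 — 5–10: 1/2; 5–4: 1; 5–8: 1/3; 1–10: 1/3; 1–4: 1/2; 10–4: 1; 4–8: 1/2.
All other pairs contribute 0.
Summing the contributions gives betweenness(11) = 25/6.

25/6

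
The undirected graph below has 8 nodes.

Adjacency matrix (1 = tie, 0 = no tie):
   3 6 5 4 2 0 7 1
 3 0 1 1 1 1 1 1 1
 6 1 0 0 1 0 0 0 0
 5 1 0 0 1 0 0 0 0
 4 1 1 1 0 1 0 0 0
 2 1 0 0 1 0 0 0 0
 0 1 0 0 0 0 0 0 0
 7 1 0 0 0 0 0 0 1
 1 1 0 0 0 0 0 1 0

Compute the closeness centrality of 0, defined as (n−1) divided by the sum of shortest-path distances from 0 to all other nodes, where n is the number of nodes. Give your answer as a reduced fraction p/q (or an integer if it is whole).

7/13

Distances from 0: 1:2, 2:2, 3:1, 4:2, 5:2, 6:2, 7:2. Sum = 13.
n = 8, so closeness = 7/13.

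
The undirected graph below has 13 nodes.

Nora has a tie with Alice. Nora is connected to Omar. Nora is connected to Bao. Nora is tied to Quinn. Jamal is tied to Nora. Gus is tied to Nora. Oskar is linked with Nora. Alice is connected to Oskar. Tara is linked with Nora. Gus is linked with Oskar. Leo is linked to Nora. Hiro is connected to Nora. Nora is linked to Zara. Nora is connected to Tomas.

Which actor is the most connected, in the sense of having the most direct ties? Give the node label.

Degrees — Alice:2, Bao:1, Gus:2, Hiro:1, Jamal:1, Leo:1, Nora:12, Omar:1, Oskar:3, Quinn:1, Tara:1, Tomas:1, Zara:1.
The maximum is 12, attained only by Nora.

Nora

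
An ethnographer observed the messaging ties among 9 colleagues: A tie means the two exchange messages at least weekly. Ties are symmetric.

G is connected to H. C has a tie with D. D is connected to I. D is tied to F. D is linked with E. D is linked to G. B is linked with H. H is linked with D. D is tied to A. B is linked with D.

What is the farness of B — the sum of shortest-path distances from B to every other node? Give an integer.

14

Distances from B: A:2, C:2, D:1, E:2, F:2, G:2, H:1, I:2.
Sum = 2 + 2 + 1 + 2 + 2 + 2 + 1 + 2 = 14.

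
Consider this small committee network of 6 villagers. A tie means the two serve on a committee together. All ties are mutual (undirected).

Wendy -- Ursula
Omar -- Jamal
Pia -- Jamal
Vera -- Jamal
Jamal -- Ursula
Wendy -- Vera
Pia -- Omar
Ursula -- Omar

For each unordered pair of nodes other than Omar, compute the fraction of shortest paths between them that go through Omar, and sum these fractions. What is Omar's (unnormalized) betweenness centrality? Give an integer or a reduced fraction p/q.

Pairs whose geodesics pass through Omar — Wendy–Pia: 1/3; Ursula–Pia: 1/2.
All other pairs contribute 0.
Summing the contributions gives betweenness(Omar) = 5/6.

5/6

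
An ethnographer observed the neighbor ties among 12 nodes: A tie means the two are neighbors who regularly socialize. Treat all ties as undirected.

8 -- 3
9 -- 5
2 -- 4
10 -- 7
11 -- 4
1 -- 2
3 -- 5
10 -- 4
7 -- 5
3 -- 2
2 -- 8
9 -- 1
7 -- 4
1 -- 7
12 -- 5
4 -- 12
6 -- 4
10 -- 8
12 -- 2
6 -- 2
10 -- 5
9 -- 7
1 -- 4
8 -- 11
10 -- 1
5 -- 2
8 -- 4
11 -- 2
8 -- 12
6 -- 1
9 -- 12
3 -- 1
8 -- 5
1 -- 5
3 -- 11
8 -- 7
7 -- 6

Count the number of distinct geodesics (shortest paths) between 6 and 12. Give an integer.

The shortest distance is 2. The length-2 paths are: 6–2–12; 6–4–12.
That gives 2 distinct shortest paths.

2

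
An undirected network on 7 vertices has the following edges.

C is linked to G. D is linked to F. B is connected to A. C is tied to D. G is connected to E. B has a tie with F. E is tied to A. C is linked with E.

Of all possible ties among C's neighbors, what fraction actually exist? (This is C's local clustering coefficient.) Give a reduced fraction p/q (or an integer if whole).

1/3

C's neighbors: D, E, and G (k = 3).
Possible neighbor pairs: C(3,2) = 3. Edges among them: E–G → e = 1.
Clustering(C) = 1/3.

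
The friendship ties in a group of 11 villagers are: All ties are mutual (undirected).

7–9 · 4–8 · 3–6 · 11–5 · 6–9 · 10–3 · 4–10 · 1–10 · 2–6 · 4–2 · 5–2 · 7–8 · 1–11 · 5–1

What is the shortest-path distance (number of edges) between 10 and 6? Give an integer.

One shortest route is 10 – 3 – 6, which uses 2 edges, and 10 and 6 are not directly tied, so nothing shorter exists. So d(10,6) = 2.

2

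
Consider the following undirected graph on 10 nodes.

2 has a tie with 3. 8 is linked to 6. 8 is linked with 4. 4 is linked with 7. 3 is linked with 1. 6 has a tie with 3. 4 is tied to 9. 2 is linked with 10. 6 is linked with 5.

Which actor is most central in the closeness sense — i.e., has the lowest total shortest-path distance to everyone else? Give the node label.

Farness (sum of distances to all others) for each node — 1:28, 2:26, 3:20, 4:24, 5:26, 6:18, 7:32, 8:20, 9:32, 10:34.
The smallest farness is 18, for 6, so 6 has the highest closeness.

6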